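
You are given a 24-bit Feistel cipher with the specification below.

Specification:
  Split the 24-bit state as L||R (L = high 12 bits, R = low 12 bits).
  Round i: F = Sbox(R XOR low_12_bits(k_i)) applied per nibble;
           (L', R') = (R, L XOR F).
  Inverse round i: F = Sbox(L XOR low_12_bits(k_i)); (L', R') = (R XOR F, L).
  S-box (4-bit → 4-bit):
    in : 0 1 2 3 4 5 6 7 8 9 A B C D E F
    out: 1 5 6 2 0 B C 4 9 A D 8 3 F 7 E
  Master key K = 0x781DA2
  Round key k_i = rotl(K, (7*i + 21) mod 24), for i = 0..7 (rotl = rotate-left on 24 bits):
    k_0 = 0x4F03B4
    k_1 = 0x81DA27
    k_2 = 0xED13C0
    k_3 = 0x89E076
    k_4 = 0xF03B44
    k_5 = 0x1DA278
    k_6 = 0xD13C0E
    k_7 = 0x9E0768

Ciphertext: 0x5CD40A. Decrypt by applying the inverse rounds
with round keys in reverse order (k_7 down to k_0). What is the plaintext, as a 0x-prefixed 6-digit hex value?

0x7E52EC

s_0 = ciphertext = 0x5CD40A
s_1 = InvRound(s_0, k_7) = 0x2D15CD
s_2 = InvRound(s_1, k_6) = 0x2332D1
s_3 = InvRound(s_2, k_5) = 0x3D9233
s_4 = InvRound(s_3, k_4) = 0xB9C3D9
s_5 = InvRound(s_4, k_3) = 0xBA4B9C
s_6 = InvRound(s_5, k_2) = 0x25CBA4
s_7 = InvRound(s_6, k_1) = 0x2EC25C
s_8 = InvRound(s_7, k_0) = 0x7E52EC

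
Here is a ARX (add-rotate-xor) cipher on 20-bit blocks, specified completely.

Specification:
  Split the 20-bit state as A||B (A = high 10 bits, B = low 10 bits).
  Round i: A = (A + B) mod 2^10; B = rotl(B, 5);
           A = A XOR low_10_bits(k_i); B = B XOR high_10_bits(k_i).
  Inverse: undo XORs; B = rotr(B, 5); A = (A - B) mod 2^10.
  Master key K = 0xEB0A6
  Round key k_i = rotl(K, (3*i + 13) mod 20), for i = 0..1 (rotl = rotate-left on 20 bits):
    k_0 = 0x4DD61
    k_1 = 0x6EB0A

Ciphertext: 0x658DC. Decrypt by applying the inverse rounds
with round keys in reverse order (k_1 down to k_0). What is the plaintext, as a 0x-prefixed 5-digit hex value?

0x4878F

s_0 = ciphertext = 0x658DC
s_1 = InvRound(s_0, k_1) = 0x744CB
s_2 = InvRound(s_1, k_0) = 0x4878F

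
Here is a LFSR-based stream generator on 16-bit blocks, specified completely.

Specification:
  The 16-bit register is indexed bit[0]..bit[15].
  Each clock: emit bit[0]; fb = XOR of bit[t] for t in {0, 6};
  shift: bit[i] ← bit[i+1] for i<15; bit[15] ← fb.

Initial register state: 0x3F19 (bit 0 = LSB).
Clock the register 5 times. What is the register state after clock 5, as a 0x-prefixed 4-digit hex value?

reg_0 = 0x3F19
clock 1: out=1, reg = 0x9F8C
clock 2: out=0, reg = 0x4FC6
clock 3: out=0, reg = 0xA7E3
clock 4: out=1, reg = 0x53F1
clock 5: out=1, reg = 0x29F8

0x29F8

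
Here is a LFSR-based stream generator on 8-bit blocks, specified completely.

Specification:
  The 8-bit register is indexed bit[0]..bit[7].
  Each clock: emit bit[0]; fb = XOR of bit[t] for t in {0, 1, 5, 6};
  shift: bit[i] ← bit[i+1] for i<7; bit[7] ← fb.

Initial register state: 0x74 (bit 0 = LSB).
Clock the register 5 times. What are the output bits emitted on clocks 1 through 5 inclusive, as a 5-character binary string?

00101

reg_0 = 0x74
clock 1: out=0, reg = 0x3A
clock 2: out=0, reg = 0x1D
clock 3: out=1, reg = 0x8E
clock 4: out=0, reg = 0xC7
clock 5: out=1, reg = 0xE3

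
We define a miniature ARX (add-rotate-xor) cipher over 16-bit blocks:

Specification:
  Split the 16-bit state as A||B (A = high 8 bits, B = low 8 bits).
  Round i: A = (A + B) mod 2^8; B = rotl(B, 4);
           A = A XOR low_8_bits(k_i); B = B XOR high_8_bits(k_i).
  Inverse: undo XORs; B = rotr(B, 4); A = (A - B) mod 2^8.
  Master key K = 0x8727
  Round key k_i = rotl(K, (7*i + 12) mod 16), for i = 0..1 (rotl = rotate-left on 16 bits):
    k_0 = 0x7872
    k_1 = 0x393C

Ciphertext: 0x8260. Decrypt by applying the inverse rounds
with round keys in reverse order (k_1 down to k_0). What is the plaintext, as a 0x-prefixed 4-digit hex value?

0x7DDE

s_0 = ciphertext = 0x8260
s_1 = InvRound(s_0, k_1) = 0x2995
s_2 = InvRound(s_1, k_0) = 0x7DDE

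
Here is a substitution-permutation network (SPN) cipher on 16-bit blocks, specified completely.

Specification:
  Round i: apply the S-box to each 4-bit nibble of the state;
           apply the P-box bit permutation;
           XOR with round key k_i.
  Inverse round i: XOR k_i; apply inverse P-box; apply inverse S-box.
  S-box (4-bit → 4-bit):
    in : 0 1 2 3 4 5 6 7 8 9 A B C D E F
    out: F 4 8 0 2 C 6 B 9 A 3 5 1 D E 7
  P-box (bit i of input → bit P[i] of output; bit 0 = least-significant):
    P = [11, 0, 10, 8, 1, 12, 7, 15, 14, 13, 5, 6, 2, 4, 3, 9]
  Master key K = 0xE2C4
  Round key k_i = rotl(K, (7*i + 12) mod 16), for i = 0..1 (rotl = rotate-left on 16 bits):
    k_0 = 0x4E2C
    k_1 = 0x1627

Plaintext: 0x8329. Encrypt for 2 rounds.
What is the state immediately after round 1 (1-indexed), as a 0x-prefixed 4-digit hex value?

s_0 = plaintext = 0x8329
s_1 = Round(s_0, k_0) = 0xCD29
s_2 = Round(s_1, k_1) = 0xD742

0xCD29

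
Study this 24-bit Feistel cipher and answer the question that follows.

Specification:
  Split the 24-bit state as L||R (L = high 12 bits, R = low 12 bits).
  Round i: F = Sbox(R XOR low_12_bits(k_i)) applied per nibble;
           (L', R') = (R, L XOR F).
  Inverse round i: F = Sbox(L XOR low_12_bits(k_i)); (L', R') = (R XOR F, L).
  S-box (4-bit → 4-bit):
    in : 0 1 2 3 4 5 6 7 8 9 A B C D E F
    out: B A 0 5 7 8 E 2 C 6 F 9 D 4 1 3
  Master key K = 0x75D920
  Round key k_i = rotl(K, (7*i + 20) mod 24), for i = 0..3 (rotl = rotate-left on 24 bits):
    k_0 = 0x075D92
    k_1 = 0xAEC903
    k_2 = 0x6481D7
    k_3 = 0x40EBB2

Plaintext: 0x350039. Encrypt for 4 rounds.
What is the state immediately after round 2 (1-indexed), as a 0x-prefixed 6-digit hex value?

0x7A91C6

s_0 = plaintext = 0x350039
s_1 = Round(s_0, k_0) = 0x0397A9
s_2 = Round(s_1, k_1) = 0x7A91C6
s_3 = Round(s_2, k_2) = 0x1C6C03
s_4 = Round(s_3, k_3) = 0xC0335C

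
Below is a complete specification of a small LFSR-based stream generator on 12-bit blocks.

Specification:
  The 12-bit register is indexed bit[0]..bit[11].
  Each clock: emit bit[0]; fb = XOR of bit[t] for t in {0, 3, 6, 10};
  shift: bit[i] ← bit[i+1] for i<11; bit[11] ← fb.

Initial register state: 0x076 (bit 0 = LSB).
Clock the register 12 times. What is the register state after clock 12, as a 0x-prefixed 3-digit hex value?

0xD0D

reg_0 = 0x076
clock 1: out=0, reg = 0x83B
clock 2: out=1, reg = 0x41D
clock 3: out=1, reg = 0xA0E
clock 4: out=0, reg = 0xD07
clock 5: out=1, reg = 0x683
clock 6: out=1, reg = 0x341
clock 7: out=1, reg = 0x1A0
clock 8: out=0, reg = 0x0D0
clock 9: out=0, reg = 0x868
clock 10: out=0, reg = 0x434
clock 11: out=0, reg = 0xA1A
clock 12: out=0, reg = 0xD0D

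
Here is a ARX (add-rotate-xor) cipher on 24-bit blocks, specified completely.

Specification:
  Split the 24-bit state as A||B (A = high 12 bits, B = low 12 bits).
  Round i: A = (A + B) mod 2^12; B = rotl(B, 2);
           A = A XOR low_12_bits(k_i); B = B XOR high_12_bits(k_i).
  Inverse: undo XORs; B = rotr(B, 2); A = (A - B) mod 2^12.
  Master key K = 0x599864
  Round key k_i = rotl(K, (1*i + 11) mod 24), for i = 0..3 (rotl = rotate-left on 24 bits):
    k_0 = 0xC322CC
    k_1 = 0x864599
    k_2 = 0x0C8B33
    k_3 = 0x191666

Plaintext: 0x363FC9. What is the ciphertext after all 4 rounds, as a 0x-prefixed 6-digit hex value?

s_0 = plaintext = 0x363FC9
s_1 = Round(s_0, k_0) = 0x1E0315
s_2 = Round(s_1, k_1) = 0x16C430
s_3 = Round(s_2, k_2) = 0xEAF009
s_4 = Round(s_3, k_3) = 0x8DE1B5

0x8DE1B5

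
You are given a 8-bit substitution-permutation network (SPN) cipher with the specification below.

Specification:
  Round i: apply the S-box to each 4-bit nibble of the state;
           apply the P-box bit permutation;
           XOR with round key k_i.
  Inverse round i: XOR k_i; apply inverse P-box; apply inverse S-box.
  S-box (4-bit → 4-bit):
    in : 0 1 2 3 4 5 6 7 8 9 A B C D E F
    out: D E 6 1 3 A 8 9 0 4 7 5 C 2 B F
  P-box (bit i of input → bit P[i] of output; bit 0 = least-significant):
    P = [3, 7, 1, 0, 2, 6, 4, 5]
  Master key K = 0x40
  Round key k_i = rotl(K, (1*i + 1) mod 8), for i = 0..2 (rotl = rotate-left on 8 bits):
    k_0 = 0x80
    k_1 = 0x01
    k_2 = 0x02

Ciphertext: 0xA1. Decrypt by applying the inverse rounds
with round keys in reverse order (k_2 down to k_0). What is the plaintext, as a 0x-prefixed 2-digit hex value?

0x24

s_0 = ciphertext = 0xA1
s_1 = InvRound(s_0, k_2) = 0x61
s_2 = InvRound(s_1, k_1) = 0x58
s_3 = InvRound(s_2, k_0) = 0x24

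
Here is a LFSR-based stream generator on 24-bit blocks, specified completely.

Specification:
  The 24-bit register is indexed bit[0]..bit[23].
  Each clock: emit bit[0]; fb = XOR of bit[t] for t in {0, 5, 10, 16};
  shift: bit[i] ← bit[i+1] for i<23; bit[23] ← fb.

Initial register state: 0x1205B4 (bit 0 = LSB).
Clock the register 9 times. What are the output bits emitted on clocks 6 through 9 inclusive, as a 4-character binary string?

1011

reg_0 = 0x1205B4
clock 1: out=0, reg = 0x0902DA
clock 2: out=0, reg = 0x84816D
clock 3: out=1, reg = 0x4240B6
clock 4: out=0, reg = 0xA1205B
clock 5: out=1, reg = 0x50902D
clock 6: out=1, reg = 0x284816
clock 7: out=0, reg = 0x14240B
clock 8: out=1, reg = 0x0A1205
clock 9: out=1, reg = 0x850902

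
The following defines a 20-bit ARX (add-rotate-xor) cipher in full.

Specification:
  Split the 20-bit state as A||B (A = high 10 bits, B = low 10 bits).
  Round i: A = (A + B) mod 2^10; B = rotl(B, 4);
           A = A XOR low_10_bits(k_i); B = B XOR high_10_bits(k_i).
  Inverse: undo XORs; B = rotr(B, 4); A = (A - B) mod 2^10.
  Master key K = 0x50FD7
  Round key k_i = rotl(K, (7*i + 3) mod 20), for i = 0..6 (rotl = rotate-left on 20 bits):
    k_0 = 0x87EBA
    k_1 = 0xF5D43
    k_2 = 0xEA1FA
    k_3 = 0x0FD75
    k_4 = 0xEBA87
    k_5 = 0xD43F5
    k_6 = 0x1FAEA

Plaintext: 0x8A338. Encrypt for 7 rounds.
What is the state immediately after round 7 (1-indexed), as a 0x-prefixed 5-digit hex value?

s_0 = plaintext = 0x8A338
s_1 = Round(s_0, k_0) = 0xF6993
s_2 = Round(s_1, k_1) = 0x0BAE1
s_3 = Round(s_2, k_2) = 0xBD5B3
s_4 = Round(s_3, k_3) = 0x77709
s_5 = Round(s_4, k_4) = 0x98732
s_6 = Round(s_5, k_5) = 0x9987C
s_7 = Round(s_6, k_6) = 0x023BF

0x023BF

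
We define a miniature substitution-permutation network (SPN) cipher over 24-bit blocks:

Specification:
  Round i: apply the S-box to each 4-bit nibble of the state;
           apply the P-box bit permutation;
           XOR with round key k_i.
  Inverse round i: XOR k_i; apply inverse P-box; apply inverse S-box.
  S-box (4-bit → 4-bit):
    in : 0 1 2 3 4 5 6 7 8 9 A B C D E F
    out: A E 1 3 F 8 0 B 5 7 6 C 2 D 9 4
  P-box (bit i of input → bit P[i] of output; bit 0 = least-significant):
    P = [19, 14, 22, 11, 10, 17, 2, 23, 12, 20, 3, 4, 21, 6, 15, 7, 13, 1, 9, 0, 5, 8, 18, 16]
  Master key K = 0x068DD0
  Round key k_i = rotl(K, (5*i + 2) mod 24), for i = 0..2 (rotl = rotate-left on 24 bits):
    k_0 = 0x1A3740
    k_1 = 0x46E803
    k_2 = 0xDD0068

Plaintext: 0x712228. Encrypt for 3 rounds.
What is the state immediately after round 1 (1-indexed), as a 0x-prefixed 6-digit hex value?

s_0 = plaintext = 0x712228
s_1 = Round(s_0, k_0) = 0x732063
s_2 = Round(s_1, k_1) = 0x7F8931
s_3 = Round(s_2, k_2) = 0xAEDF40

0x732063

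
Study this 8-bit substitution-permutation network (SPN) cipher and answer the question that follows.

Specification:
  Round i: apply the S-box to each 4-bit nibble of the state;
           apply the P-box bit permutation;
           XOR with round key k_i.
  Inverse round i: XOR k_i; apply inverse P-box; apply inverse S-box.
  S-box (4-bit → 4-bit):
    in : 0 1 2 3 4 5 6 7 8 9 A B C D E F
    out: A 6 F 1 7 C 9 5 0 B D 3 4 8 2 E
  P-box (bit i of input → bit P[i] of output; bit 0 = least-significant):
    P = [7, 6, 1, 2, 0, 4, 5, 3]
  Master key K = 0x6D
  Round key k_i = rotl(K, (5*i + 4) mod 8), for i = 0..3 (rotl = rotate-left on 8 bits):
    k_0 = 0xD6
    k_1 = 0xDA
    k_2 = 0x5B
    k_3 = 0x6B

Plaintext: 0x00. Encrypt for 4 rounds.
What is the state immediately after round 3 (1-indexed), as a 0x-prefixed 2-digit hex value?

0x71

s_0 = plaintext = 0x00
s_1 = Round(s_0, k_0) = 0x8A
s_2 = Round(s_1, k_1) = 0x5C
s_3 = Round(s_2, k_2) = 0x71
s_4 = Round(s_3, k_3) = 0x08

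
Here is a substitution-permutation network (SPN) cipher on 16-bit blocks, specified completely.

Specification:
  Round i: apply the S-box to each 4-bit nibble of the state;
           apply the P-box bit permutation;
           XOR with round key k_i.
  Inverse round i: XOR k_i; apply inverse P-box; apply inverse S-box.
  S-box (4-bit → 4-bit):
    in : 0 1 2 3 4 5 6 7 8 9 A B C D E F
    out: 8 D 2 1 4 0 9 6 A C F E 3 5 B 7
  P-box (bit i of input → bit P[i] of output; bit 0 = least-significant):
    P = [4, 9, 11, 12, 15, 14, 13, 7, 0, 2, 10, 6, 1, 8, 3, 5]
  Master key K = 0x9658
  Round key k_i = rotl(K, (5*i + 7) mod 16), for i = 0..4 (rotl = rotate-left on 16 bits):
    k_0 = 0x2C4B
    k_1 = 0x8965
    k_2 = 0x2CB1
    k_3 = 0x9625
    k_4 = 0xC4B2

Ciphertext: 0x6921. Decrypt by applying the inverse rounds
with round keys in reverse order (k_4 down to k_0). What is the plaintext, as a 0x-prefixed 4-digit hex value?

0x047A

s_0 = ciphertext = 0x6921
s_1 = InvRound(s_0, k_4) = 0xCD1D
s_2 = InvRound(s_1, k_3) = 0xB52A
s_3 = InvRound(s_2, k_2) = 0xF361
s_4 = InvRound(s_3, k_1) = 0x527B
s_5 = InvRound(s_4, k_0) = 0x047A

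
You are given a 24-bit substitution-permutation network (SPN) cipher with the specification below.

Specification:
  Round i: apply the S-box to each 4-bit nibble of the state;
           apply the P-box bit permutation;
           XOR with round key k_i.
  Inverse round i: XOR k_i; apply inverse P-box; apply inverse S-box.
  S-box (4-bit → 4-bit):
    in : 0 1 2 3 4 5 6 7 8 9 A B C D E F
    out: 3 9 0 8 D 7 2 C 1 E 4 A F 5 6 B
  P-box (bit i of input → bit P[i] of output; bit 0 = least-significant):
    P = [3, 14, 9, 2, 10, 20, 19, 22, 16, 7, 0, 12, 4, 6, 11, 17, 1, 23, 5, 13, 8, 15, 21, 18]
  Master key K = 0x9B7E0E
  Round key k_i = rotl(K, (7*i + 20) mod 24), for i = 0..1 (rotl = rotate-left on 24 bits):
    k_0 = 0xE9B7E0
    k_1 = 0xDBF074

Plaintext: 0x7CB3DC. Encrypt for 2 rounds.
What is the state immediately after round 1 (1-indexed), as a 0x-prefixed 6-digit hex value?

s_0 = plaintext = 0x7CB3DC
s_1 = Round(s_0, k_0) = 0x47C18E
s_2 = Round(s_1, k_1) = 0xFC8F04

0x47C18E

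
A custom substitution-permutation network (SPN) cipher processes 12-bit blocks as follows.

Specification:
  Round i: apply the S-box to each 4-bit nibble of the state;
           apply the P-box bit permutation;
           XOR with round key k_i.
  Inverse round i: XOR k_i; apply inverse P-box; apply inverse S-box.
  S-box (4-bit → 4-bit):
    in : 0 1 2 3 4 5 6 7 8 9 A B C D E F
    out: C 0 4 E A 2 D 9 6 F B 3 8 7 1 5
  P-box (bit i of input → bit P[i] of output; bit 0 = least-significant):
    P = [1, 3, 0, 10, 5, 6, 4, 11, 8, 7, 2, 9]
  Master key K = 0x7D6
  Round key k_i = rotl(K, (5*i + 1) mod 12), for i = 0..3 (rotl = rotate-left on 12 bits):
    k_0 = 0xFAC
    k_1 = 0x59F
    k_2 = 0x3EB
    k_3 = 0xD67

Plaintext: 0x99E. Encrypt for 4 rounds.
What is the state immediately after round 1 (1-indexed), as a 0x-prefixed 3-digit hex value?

0x45A

s_0 = plaintext = 0x99E
s_1 = Round(s_0, k_0) = 0x45A
s_2 = Round(s_1, k_1) = 0x355
s_3 = Round(s_2, k_2) = 0x127
s_4 = Round(s_3, k_3) = 0x975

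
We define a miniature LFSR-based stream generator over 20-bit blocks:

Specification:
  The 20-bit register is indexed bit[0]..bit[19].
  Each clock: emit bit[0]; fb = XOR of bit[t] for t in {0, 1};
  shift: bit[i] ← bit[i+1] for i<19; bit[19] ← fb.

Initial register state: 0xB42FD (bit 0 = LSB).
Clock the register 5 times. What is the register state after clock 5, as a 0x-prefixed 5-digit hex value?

0x1DA17

reg_0 = 0xB42FD
clock 1: out=1, reg = 0xDA17E
clock 2: out=0, reg = 0xED0BF
clock 3: out=1, reg = 0x7685F
clock 4: out=1, reg = 0x3B42F
clock 5: out=1, reg = 0x1DA17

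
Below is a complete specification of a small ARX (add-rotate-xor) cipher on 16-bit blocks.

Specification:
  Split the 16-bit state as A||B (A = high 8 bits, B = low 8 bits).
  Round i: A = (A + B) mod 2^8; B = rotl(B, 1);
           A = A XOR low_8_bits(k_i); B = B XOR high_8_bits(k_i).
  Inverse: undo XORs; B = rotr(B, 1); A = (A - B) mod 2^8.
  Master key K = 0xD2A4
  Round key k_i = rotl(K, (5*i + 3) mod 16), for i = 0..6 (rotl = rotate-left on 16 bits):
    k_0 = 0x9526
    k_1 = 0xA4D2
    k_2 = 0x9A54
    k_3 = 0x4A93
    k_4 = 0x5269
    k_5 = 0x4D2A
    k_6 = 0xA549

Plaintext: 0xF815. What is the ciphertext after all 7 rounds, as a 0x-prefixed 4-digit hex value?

s_0 = plaintext = 0xF815
s_1 = Round(s_0, k_0) = 0x2BBF
s_2 = Round(s_1, k_1) = 0x38DB
s_3 = Round(s_2, k_2) = 0x472D
s_4 = Round(s_3, k_3) = 0xE710
s_5 = Round(s_4, k_4) = 0x9E72
s_6 = Round(s_5, k_5) = 0x3AA9
s_7 = Round(s_6, k_6) = 0xAAF6

0xAAF6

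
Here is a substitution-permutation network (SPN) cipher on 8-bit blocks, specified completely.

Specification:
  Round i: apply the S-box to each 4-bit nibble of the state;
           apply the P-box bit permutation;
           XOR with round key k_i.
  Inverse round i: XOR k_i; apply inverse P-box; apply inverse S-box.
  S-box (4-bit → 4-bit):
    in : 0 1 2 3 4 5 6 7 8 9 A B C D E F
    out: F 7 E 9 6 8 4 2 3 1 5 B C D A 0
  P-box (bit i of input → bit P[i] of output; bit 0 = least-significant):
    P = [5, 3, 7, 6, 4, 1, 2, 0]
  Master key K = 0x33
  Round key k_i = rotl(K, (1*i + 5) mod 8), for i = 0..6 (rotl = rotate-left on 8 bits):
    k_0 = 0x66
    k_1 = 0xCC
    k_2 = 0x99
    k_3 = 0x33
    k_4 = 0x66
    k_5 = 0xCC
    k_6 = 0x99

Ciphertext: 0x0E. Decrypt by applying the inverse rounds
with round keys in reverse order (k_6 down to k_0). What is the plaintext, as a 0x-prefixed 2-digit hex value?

0x52

s_0 = ciphertext = 0x0E
s_1 = InvRound(s_0, k_6) = 0x06
s_2 = InvRound(s_1, k_5) = 0x72
s_3 = InvRound(s_2, k_4) = 0xAF
s_4 = InvRound(s_3, k_3) = 0xA4
s_5 = InvRound(s_4, k_2) = 0xD8
s_6 = InvRound(s_5, k_1) = 0xAF
s_7 = InvRound(s_6, k_0) = 0x52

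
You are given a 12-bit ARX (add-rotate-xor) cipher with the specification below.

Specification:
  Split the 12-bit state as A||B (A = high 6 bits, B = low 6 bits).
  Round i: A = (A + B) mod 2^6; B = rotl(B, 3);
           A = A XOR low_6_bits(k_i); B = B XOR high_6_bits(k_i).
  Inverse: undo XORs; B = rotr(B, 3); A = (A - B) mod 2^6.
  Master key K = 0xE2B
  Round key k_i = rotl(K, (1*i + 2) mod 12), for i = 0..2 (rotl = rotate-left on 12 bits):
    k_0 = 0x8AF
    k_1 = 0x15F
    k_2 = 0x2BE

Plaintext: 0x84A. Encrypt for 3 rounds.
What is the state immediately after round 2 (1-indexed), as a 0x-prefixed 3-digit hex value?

0xA1B

s_0 = plaintext = 0x84A
s_1 = Round(s_0, k_0) = 0x133
s_2 = Round(s_1, k_1) = 0xA1B
s_3 = Round(s_2, k_2) = 0xF51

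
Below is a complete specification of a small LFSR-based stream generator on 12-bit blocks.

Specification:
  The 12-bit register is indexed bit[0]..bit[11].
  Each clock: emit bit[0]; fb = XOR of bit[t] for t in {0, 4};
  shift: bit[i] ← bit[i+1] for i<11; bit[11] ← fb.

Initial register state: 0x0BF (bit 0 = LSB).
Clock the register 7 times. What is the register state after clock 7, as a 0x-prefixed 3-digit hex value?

0x681

reg_0 = 0x0BF
clock 1: out=1, reg = 0x05F
clock 2: out=1, reg = 0x02F
clock 3: out=1, reg = 0x817
clock 4: out=1, reg = 0x40B
clock 5: out=1, reg = 0xA05
clock 6: out=1, reg = 0xD02
clock 7: out=0, reg = 0x681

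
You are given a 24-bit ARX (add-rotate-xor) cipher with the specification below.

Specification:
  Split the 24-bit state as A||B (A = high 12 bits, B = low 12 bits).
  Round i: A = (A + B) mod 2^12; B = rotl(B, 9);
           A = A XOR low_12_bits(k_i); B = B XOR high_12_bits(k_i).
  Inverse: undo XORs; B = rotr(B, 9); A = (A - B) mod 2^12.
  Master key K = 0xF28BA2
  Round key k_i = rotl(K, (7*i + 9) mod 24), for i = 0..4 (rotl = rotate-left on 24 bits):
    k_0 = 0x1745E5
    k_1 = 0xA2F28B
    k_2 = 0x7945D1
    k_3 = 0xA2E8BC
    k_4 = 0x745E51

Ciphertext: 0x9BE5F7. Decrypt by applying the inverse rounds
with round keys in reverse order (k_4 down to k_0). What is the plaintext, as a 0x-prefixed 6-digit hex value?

0x72A705

s_0 = ciphertext = 0x9BE5F7
s_1 = InvRound(s_0, k_4) = 0x25E591
s_2 = InvRound(s_1, k_3) = 0xCE3DFF
s_3 = InvRound(s_2, k_2) = 0x5D535D
s_4 = InvRound(s_3, k_1) = 0xBCAB94
s_5 = InvRound(s_4, k_0) = 0x72A705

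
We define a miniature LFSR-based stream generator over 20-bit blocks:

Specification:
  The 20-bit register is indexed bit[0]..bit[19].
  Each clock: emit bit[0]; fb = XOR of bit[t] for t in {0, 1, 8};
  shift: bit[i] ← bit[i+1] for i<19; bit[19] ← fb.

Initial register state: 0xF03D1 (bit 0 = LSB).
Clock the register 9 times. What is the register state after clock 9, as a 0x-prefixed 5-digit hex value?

0x9D781

reg_0 = 0xF03D1
clock 1: out=1, reg = 0x781E8
clock 2: out=0, reg = 0xBC0F4
clock 3: out=0, reg = 0x5E07A
clock 4: out=0, reg = 0xAF03D
clock 5: out=1, reg = 0xD781E
clock 6: out=0, reg = 0xEBC0F
clock 7: out=1, reg = 0x75E07
clock 8: out=1, reg = 0x3AF03
clock 9: out=1, reg = 0x9D781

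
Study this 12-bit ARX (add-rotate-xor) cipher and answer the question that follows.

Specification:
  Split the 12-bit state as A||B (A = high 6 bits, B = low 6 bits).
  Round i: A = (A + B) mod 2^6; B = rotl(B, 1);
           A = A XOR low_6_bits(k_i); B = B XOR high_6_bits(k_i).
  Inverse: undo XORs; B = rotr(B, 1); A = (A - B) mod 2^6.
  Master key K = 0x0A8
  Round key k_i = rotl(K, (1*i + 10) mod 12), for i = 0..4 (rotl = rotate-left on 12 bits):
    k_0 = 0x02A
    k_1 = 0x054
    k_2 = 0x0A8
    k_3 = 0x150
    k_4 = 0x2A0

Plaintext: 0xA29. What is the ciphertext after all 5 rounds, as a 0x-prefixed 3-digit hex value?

0x974

s_0 = plaintext = 0xA29
s_1 = Round(s_0, k_0) = 0xED3
s_2 = Round(s_1, k_1) = 0x6A7
s_3 = Round(s_2, k_2) = 0xA4D
s_4 = Round(s_3, k_3) = 0x99F
s_5 = Round(s_4, k_4) = 0x974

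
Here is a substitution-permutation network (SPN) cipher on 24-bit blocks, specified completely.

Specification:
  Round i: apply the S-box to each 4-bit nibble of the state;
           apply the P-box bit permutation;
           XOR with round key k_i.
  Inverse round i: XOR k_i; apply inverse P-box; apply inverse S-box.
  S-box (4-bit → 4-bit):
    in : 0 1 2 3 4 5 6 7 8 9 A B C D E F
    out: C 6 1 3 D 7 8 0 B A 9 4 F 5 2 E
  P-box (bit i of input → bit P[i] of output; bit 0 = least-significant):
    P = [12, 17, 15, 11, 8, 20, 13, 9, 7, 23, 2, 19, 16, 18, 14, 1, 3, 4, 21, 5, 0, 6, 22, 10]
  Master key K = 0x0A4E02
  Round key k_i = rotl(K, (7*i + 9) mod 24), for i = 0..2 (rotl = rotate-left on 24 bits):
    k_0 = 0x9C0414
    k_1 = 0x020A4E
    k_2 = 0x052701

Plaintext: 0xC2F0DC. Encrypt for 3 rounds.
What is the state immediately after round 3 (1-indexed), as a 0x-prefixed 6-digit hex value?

0x439414

s_0 = plaintext = 0xC2F0DC
s_1 = Round(s_0, k_0) = 0xD2F95B
s_2 = Round(s_1, k_1) = 0xDEEB45
s_3 = Round(s_2, k_2) = 0x439414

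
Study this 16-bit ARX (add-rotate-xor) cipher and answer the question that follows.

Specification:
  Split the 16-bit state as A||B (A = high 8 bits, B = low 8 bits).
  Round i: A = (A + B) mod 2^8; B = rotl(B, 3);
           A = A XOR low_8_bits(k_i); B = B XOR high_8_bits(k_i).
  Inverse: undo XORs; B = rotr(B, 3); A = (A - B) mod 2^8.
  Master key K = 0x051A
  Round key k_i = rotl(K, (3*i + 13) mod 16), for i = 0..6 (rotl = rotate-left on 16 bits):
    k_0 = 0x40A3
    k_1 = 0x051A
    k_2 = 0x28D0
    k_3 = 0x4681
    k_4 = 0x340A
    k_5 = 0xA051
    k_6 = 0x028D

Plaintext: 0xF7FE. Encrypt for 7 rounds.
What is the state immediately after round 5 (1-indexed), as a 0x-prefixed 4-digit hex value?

0xBC7D

s_0 = plaintext = 0xF7FE
s_1 = Round(s_0, k_0) = 0x56B7
s_2 = Round(s_1, k_1) = 0x17B8
s_3 = Round(s_2, k_2) = 0x1FED
s_4 = Round(s_3, k_3) = 0x8D29
s_5 = Round(s_4, k_4) = 0xBC7D
s_6 = Round(s_5, k_5) = 0x684B
s_7 = Round(s_6, k_6) = 0x3E58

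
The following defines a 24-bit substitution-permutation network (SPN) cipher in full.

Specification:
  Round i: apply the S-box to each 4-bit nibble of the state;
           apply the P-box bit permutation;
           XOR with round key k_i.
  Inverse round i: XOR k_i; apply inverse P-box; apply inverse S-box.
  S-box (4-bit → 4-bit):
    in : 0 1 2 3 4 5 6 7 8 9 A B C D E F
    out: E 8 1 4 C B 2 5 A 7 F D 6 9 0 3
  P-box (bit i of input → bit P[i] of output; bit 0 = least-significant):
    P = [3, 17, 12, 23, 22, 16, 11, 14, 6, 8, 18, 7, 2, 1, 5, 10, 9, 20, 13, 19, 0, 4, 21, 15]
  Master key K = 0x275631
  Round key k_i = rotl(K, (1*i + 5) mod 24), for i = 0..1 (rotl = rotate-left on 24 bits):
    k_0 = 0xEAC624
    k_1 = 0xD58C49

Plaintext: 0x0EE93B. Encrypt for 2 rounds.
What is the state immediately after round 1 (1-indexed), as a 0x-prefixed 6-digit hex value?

0x4E5F7C

s_0 = plaintext = 0x0EE93B
s_1 = Round(s_0, k_0) = 0x4E5F7C
s_2 = Round(s_1, k_1) = 0xB7110F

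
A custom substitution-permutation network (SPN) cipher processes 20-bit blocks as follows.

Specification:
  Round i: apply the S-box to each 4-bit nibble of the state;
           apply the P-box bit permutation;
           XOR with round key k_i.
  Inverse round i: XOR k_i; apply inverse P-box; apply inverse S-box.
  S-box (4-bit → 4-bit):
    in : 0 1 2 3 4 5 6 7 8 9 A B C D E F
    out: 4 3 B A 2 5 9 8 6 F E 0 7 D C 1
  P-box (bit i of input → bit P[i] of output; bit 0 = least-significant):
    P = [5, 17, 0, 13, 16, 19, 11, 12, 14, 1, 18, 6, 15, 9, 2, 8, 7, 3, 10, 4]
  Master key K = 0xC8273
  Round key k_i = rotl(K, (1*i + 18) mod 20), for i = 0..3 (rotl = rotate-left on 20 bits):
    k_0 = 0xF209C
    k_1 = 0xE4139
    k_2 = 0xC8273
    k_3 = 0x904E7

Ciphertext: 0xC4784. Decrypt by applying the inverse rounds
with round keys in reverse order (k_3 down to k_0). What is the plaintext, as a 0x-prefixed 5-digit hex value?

0xB4948

s_0 = ciphertext = 0xC4784
s_1 = InvRound(s_0, k_3) = 0xB39F5
s_2 = InvRound(s_1, k_2) = 0xF98D3
s_3 = InvRound(s_2, k_1) = 0x162DF
s_4 = InvRound(s_3, k_0) = 0xB4948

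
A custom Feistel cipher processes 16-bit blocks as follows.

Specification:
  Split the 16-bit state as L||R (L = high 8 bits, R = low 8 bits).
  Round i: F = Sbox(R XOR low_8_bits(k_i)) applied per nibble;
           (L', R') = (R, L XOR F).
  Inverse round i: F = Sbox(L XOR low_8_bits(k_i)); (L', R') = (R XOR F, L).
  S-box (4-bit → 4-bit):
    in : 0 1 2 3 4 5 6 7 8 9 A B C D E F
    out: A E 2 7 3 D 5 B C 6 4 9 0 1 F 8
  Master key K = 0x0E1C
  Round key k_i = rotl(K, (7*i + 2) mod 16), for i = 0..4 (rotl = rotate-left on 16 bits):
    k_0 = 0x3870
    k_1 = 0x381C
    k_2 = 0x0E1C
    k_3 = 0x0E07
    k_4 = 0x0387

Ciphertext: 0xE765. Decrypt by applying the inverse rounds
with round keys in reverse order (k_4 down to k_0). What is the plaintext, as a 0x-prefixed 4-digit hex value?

0x1F67

s_0 = ciphertext = 0xE765
s_1 = InvRound(s_0, k_4) = 0x3FE7
s_2 = InvRound(s_1, k_3) = 0x9B3F
s_3 = InvRound(s_2, k_2) = 0xF49B
s_4 = InvRound(s_3, k_1) = 0x67F4
s_5 = InvRound(s_4, k_0) = 0x1F67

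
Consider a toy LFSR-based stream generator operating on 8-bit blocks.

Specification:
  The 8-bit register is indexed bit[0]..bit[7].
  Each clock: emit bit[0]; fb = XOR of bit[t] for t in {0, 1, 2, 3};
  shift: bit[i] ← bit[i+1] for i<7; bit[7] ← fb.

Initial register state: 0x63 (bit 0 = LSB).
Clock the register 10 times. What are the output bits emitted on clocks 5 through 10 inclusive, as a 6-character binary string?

reg_0 = 0x63
clock 1: out=1, reg = 0x31
clock 2: out=1, reg = 0x98
clock 3: out=0, reg = 0xCC
clock 4: out=0, reg = 0x66
clock 5: out=0, reg = 0x33
clock 6: out=1, reg = 0x19
clock 7: out=1, reg = 0x0C
clock 8: out=0, reg = 0x06
clock 9: out=0, reg = 0x03
clock 10: out=1, reg = 0x01

011001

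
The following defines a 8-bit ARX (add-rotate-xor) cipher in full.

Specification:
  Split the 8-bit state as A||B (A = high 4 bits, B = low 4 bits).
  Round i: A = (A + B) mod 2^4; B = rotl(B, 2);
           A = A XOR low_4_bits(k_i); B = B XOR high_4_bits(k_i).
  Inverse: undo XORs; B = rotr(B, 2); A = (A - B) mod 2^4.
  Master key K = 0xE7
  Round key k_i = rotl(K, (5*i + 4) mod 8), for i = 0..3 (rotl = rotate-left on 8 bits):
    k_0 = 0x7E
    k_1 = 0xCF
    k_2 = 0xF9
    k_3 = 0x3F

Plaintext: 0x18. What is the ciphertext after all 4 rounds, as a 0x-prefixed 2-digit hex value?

s_0 = plaintext = 0x18
s_1 = Round(s_0, k_0) = 0x75
s_2 = Round(s_1, k_1) = 0x39
s_3 = Round(s_2, k_2) = 0x59
s_4 = Round(s_3, k_3) = 0x15

0x15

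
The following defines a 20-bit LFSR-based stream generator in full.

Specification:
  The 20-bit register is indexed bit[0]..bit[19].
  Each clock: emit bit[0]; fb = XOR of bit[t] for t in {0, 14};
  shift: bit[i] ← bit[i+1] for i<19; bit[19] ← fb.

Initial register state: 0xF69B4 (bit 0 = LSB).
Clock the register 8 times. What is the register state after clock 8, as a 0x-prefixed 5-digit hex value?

0xC9F69

reg_0 = 0xF69B4
clock 1: out=0, reg = 0xFB4DA
clock 2: out=0, reg = 0x7DA6D
clock 3: out=1, reg = 0x3ED36
clock 4: out=0, reg = 0x9F69B
clock 5: out=1, reg = 0x4FB4D
clock 6: out=1, reg = 0x27DA6
clock 7: out=0, reg = 0x93ED3
clock 8: out=1, reg = 0xC9F69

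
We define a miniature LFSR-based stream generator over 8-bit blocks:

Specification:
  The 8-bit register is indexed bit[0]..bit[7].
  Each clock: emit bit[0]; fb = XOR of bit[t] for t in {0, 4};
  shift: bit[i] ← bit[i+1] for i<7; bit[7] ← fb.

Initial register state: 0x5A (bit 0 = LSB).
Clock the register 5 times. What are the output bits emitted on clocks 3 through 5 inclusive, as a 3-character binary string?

011

reg_0 = 0x5A
clock 1: out=0, reg = 0xAD
clock 2: out=1, reg = 0xD6
clock 3: out=0, reg = 0xEB
clock 4: out=1, reg = 0xF5
clock 5: out=1, reg = 0x7A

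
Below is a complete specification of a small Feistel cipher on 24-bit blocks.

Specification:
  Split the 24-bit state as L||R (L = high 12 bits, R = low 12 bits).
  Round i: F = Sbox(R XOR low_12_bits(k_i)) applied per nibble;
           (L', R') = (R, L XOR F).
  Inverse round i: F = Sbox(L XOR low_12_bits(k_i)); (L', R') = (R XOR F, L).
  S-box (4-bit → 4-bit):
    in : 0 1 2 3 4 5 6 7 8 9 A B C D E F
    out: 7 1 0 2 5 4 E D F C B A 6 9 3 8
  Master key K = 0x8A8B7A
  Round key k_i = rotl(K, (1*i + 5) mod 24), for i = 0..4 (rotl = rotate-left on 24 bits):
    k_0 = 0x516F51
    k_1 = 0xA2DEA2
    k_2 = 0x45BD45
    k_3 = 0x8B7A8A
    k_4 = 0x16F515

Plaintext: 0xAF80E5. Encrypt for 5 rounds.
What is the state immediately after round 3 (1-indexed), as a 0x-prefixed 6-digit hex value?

0x66D852

s_0 = plaintext = 0xAF80E5
s_1 = Round(s_0, k_0) = 0x0E525D
s_2 = Round(s_1, k_1) = 0x25D66D
s_3 = Round(s_2, k_2) = 0x66D852
s_4 = Round(s_3, k_3) = 0x8526F2
s_5 = Round(s_4, k_4) = 0x6F2A6F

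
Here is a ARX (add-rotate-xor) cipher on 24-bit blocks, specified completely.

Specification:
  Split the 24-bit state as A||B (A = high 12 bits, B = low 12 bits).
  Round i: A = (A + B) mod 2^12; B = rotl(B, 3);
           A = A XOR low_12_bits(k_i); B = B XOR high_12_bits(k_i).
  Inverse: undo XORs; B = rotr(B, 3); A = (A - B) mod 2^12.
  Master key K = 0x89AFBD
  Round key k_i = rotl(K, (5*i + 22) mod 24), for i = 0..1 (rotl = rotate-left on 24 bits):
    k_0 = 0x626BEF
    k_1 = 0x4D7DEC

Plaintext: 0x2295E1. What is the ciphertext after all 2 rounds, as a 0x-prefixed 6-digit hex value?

s_0 = plaintext = 0x2295E1
s_1 = Round(s_0, k_0) = 0x3E592C
s_2 = Round(s_1, k_1) = 0x0FDDB3

0x0FDDB3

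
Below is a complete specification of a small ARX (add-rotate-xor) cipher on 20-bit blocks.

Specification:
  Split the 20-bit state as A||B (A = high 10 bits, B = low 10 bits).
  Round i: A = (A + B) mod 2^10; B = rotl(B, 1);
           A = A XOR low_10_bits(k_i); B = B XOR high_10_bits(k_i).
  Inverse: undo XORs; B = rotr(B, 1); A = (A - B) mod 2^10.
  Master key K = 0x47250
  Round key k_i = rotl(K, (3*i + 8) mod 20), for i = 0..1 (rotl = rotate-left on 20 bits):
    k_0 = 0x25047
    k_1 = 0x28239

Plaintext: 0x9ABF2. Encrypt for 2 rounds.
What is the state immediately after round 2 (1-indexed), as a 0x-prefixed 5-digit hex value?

0xED643

s_0 = plaintext = 0x9ABF2
s_1 = Round(s_0, k_0) = 0x86F71
s_2 = Round(s_1, k_1) = 0xED643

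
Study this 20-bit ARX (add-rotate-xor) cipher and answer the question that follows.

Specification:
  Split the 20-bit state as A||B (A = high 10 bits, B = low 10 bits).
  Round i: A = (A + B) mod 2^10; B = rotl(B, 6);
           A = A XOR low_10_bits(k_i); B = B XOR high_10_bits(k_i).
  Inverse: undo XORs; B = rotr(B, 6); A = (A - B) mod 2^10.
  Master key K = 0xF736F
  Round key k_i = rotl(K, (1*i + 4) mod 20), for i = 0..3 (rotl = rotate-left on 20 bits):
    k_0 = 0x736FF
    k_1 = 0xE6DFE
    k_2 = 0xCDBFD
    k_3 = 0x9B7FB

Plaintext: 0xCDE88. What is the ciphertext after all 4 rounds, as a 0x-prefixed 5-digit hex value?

s_0 = plaintext = 0xCDE88
s_1 = Round(s_0, k_0) = 0xD03E5
s_2 = Round(s_1, k_1) = 0xB6EE5
s_3 = Round(s_2, k_2) = 0x8F658
s_4 = Round(s_3, k_3) = 0xDB848

0xDB848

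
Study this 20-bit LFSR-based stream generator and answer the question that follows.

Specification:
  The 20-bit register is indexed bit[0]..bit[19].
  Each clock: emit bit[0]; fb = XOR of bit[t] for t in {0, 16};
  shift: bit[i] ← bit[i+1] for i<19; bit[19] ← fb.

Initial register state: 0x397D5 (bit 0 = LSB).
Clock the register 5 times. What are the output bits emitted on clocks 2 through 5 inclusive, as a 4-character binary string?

reg_0 = 0x397D5
clock 1: out=1, reg = 0x1CBEA
clock 2: out=0, reg = 0x8E5F5
clock 3: out=1, reg = 0xC72FA
clock 4: out=0, reg = 0x6397D
clock 5: out=1, reg = 0xB1CBE

0101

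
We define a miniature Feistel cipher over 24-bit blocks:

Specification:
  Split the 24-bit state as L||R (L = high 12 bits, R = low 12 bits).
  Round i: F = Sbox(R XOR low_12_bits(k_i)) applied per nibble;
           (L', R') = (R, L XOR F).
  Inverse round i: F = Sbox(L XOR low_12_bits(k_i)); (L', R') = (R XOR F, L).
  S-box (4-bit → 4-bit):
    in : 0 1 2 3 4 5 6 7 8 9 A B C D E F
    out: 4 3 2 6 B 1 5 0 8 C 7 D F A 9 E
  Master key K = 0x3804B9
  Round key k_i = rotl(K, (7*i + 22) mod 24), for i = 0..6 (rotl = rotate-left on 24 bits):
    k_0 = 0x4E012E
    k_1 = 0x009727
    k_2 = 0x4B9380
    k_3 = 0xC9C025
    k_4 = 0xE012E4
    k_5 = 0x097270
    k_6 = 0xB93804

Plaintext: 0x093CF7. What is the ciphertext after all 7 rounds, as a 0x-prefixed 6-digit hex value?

s_0 = plaintext = 0x093CF7
s_1 = Round(s_0, k_0) = 0xCF7A3F
s_2 = Round(s_1, k_1) = 0xA3F6CF
s_3 = Round(s_2, k_2) = 0x6CFB81
s_4 = Round(s_3, k_3) = 0xB81BB4
s_5 = Round(s_4, k_4) = 0xBB4795
s_6 = Round(s_5, k_5) = 0x795A25
s_7 = Round(s_6, k_6) = 0xA255B6

0xA255B6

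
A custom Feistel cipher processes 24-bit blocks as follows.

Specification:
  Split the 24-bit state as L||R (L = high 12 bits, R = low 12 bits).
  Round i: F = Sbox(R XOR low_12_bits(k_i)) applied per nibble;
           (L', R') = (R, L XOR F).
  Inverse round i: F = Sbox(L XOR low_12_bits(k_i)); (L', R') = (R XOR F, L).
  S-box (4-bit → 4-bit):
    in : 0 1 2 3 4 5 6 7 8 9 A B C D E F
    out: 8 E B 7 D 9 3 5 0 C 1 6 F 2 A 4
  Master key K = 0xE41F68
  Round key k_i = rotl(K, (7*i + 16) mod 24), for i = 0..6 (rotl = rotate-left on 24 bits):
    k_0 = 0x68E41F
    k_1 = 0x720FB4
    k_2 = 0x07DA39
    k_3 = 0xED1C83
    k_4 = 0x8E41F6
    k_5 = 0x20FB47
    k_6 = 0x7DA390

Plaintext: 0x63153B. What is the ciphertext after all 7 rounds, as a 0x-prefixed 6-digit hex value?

0x26672C

s_0 = plaintext = 0x63153B
s_1 = Round(s_0, k_0) = 0x53B88C
s_2 = Round(s_1, k_1) = 0x88C04B
s_3 = Round(s_2, k_2) = 0x04B9D7
s_4 = Round(s_3, k_3) = 0x9D79D6
s_5 = Round(s_4, k_4) = 0x9D696F
s_6 = Round(s_5, k_5) = 0x96F266
s_7 = Round(s_6, k_6) = 0x26672C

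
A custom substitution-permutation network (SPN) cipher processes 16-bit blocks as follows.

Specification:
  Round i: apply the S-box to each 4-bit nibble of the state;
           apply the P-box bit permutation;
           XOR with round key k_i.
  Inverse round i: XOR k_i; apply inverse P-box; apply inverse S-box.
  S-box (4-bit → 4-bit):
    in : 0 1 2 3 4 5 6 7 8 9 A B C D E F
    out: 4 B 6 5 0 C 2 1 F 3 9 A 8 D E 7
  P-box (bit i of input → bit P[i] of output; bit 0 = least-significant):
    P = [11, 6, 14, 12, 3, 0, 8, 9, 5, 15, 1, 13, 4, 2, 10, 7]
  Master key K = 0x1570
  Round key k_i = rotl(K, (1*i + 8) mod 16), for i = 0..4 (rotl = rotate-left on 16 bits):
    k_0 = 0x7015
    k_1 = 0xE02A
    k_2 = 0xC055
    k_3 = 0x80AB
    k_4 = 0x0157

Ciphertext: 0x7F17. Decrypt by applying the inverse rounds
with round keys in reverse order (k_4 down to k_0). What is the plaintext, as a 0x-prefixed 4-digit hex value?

s_0 = ciphertext = 0x7F17
s_1 = InvRound(s_0, k_4) = 0x0CC8
s_2 = InvRound(s_1, k_3) = 0x0F69
s_3 = InvRound(s_2, k_2) = 0xF9D3
s_4 = InvRound(s_3, k_1) = 0xA7F1
s_5 = InvRound(s_4, k_0) = 0xE95E

0xE95E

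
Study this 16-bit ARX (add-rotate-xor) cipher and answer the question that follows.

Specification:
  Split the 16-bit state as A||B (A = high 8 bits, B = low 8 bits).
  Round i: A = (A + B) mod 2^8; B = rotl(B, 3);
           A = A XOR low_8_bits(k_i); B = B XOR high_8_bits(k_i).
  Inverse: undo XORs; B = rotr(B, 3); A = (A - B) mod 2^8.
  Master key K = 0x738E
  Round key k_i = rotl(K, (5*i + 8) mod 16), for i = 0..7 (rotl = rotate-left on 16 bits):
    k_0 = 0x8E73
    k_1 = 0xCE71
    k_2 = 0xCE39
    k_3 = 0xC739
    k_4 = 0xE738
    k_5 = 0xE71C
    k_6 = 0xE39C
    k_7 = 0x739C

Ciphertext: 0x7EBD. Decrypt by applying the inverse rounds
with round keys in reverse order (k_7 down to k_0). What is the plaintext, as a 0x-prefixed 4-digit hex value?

0x2E16

s_0 = ciphertext = 0x7EBD
s_1 = InvRound(s_0, k_7) = 0x09D9
s_2 = InvRound(s_1, k_6) = 0x4E47
s_3 = InvRound(s_2, k_5) = 0x3E14
s_4 = InvRound(s_3, k_4) = 0x887E
s_5 = InvRound(s_4, k_3) = 0x7A37
s_6 = InvRound(s_5, k_2) = 0x043F
s_7 = InvRound(s_6, k_1) = 0x373E
s_8 = InvRound(s_7, k_0) = 0x2E16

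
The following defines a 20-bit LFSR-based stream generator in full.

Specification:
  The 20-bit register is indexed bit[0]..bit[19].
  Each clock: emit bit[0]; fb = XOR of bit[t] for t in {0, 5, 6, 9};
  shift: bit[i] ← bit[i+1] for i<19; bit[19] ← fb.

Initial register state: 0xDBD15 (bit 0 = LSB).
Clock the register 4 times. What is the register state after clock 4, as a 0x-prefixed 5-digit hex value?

0x7DBD1

reg_0 = 0xDBD15
clock 1: out=1, reg = 0xEDE8A
clock 2: out=0, reg = 0xF6F45
clock 3: out=1, reg = 0xFB7A2
clock 4: out=0, reg = 0x7DBD1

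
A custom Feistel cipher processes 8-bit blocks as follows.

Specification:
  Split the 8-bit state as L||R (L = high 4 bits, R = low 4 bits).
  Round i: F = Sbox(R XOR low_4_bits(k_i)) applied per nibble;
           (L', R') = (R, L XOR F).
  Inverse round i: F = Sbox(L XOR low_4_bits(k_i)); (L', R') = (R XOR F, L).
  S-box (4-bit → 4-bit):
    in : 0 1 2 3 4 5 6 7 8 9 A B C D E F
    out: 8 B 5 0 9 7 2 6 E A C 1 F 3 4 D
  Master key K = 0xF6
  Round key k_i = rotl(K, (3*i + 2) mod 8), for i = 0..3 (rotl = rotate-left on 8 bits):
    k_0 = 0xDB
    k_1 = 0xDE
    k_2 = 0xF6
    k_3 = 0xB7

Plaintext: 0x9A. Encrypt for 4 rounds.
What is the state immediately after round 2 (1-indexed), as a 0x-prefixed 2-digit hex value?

s_0 = plaintext = 0x9A
s_1 = Round(s_0, k_0) = 0xA2
s_2 = Round(s_1, k_1) = 0x25
s_3 = Round(s_2, k_2) = 0x52
s_4 = Round(s_3, k_3) = 0x22

0x25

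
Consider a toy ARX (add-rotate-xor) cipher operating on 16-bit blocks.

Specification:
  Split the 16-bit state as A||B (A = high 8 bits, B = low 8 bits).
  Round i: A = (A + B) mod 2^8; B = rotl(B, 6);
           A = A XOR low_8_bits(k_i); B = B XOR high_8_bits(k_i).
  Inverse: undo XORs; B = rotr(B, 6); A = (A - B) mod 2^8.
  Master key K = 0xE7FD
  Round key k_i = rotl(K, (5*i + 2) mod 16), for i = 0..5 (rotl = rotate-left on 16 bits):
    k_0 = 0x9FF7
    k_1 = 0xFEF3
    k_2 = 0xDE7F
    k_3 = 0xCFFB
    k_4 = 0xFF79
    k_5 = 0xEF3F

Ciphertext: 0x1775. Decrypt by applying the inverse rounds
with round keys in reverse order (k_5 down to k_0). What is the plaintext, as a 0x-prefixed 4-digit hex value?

s_0 = ciphertext = 0x1775
s_1 = InvRound(s_0, k_5) = 0xBE6A
s_2 = InvRound(s_1, k_4) = 0x7156
s_3 = InvRound(s_2, k_3) = 0x2466
s_4 = InvRound(s_3, k_2) = 0x79E2
s_5 = InvRound(s_4, k_1) = 0x1A70
s_6 = InvRound(s_5, k_0) = 0x2EBF

0x2EBF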